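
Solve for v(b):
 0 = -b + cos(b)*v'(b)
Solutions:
 v(b) = C1 + Integral(b/cos(b), b)


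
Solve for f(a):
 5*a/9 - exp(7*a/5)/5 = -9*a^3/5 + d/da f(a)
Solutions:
 f(a) = C1 + 9*a^4/20 + 5*a^2/18 - exp(7*a/5)/7


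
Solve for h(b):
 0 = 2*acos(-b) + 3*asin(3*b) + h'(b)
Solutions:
 h(b) = C1 - 2*b*acos(-b) - 3*b*asin(3*b) - sqrt(1 - 9*b^2) - 2*sqrt(1 - b^2)


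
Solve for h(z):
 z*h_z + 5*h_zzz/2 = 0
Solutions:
 h(z) = C1 + Integral(C2*airyai(-2^(1/3)*5^(2/3)*z/5) + C3*airybi(-2^(1/3)*5^(2/3)*z/5), z)


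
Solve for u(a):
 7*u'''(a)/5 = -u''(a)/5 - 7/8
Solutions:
 u(a) = C1 + C2*a + C3*exp(-a/7) - 35*a^2/16


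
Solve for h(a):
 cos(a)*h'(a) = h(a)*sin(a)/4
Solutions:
 h(a) = C1/cos(a)^(1/4)


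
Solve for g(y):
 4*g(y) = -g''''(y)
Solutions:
 g(y) = (C1*sin(y) + C2*cos(y))*exp(-y) + (C3*sin(y) + C4*cos(y))*exp(y)


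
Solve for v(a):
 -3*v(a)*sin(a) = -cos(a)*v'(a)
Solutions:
 v(a) = C1/cos(a)^3


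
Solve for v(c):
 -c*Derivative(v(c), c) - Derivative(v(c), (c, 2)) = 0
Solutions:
 v(c) = C1 + C2*erf(sqrt(2)*c/2)


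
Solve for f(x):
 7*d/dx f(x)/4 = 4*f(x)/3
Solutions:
 f(x) = C1*exp(16*x/21)


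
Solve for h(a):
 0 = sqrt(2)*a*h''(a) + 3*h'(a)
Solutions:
 h(a) = C1 + C2*a^(1 - 3*sqrt(2)/2)


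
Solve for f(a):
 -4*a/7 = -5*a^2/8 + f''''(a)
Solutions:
 f(a) = C1 + C2*a + C3*a^2 + C4*a^3 + a^6/576 - a^5/210


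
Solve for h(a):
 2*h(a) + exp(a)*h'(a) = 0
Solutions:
 h(a) = C1*exp(2*exp(-a))


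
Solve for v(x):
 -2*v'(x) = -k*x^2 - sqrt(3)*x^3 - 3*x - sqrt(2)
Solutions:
 v(x) = C1 + k*x^3/6 + sqrt(3)*x^4/8 + 3*x^2/4 + sqrt(2)*x/2


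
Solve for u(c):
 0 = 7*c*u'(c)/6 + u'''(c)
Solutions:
 u(c) = C1 + Integral(C2*airyai(-6^(2/3)*7^(1/3)*c/6) + C3*airybi(-6^(2/3)*7^(1/3)*c/6), c)


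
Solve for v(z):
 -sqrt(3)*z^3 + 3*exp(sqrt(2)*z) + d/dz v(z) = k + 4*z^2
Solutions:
 v(z) = C1 + k*z + sqrt(3)*z^4/4 + 4*z^3/3 - 3*sqrt(2)*exp(sqrt(2)*z)/2


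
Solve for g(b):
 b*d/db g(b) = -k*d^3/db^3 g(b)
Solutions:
 g(b) = C1 + Integral(C2*airyai(b*(-1/k)^(1/3)) + C3*airybi(b*(-1/k)^(1/3)), b)


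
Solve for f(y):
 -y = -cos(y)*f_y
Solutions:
 f(y) = C1 + Integral(y/cos(y), y)


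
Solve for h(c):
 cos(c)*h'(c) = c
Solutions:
 h(c) = C1 + Integral(c/cos(c), c)


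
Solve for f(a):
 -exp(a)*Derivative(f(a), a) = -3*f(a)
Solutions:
 f(a) = C1*exp(-3*exp(-a))


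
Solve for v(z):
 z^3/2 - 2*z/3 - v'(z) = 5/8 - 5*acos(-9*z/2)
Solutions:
 v(z) = C1 + z^4/8 - z^2/3 + 5*z*acos(-9*z/2) - 5*z/8 + 5*sqrt(4 - 81*z^2)/9


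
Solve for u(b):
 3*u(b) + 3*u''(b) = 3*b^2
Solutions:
 u(b) = C1*sin(b) + C2*cos(b) + b^2 - 2


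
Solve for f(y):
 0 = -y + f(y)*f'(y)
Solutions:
 f(y) = -sqrt(C1 + y^2)
 f(y) = sqrt(C1 + y^2)


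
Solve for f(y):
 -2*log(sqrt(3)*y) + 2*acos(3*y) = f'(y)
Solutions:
 f(y) = C1 - 2*y*log(y) + 2*y*acos(3*y) - y*log(3) + 2*y - 2*sqrt(1 - 9*y^2)/3


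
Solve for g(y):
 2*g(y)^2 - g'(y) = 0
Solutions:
 g(y) = -1/(C1 + 2*y)


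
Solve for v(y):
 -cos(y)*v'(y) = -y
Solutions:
 v(y) = C1 + Integral(y/cos(y), y)


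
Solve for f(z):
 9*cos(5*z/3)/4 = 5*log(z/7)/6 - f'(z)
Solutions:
 f(z) = C1 + 5*z*log(z)/6 - 5*z*log(7)/6 - 5*z/6 - 27*sin(5*z/3)/20


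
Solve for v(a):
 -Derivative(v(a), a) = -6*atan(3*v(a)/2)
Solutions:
 Integral(1/atan(3*_y/2), (_y, v(a))) = C1 + 6*a


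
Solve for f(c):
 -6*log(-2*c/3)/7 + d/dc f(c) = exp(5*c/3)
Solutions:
 f(c) = C1 + 6*c*log(-c)/7 + 6*c*(-log(3) - 1 + log(2))/7 + 3*exp(5*c/3)/5


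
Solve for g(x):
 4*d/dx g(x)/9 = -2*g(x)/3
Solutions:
 g(x) = C1*exp(-3*x/2)


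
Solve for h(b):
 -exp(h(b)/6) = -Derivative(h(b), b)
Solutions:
 h(b) = 6*log(-1/(C1 + b)) + 6*log(6)


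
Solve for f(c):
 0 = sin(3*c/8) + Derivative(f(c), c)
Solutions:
 f(c) = C1 + 8*cos(3*c/8)/3


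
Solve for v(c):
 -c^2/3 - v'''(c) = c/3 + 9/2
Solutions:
 v(c) = C1 + C2*c + C3*c^2 - c^5/180 - c^4/72 - 3*c^3/4


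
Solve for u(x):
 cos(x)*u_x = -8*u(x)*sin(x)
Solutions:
 u(x) = C1*cos(x)^8


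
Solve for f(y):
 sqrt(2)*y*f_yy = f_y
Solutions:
 f(y) = C1 + C2*y^(sqrt(2)/2 + 1)


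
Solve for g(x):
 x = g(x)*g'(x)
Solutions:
 g(x) = -sqrt(C1 + x^2)
 g(x) = sqrt(C1 + x^2)


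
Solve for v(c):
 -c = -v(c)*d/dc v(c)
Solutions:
 v(c) = -sqrt(C1 + c^2)
 v(c) = sqrt(C1 + c^2)


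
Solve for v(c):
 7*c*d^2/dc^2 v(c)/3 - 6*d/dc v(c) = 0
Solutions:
 v(c) = C1 + C2*c^(25/7)


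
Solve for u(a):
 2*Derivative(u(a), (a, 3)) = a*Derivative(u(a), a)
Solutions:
 u(a) = C1 + Integral(C2*airyai(2^(2/3)*a/2) + C3*airybi(2^(2/3)*a/2), a)


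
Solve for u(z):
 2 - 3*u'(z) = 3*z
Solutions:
 u(z) = C1 - z^2/2 + 2*z/3


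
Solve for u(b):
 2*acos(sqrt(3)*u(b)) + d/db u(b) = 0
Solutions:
 Integral(1/acos(sqrt(3)*_y), (_y, u(b))) = C1 - 2*b


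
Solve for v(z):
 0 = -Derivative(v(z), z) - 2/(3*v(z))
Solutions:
 v(z) = -sqrt(C1 - 12*z)/3
 v(z) = sqrt(C1 - 12*z)/3


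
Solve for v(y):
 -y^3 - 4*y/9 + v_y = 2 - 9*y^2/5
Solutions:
 v(y) = C1 + y^4/4 - 3*y^3/5 + 2*y^2/9 + 2*y


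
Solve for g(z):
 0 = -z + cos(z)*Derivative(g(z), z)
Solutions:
 g(z) = C1 + Integral(z/cos(z), z)


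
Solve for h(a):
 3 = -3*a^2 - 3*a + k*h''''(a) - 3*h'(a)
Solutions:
 h(a) = C1 + C2*exp(3^(1/3)*a*(1/k)^(1/3)) + C3*exp(a*(-3^(1/3) + 3^(5/6)*I)*(1/k)^(1/3)/2) + C4*exp(-a*(3^(1/3) + 3^(5/6)*I)*(1/k)^(1/3)/2) - a^3/3 - a^2/2 - a


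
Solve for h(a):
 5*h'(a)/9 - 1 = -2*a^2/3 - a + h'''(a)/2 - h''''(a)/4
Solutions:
 h(a) = C1 + C2*exp(a*(2*2^(2/3)/(sqrt(105) + 11)^(1/3) + 2^(1/3)*(sqrt(105) + 11)^(1/3) + 4)/6)*sin(2^(1/3)*sqrt(3)*a*(-(sqrt(105) + 11)^(1/3) + 2*2^(1/3)/(sqrt(105) + 11)^(1/3))/6) + C3*exp(a*(2*2^(2/3)/(sqrt(105) + 11)^(1/3) + 2^(1/3)*(sqrt(105) + 11)^(1/3) + 4)/6)*cos(2^(1/3)*sqrt(3)*a*(-(sqrt(105) + 11)^(1/3) + 2*2^(1/3)/(sqrt(105) + 11)^(1/3))/6) + C4*exp(a*(-2^(1/3)*(sqrt(105) + 11)^(1/3) - 2*2^(2/3)/(sqrt(105) + 11)^(1/3) + 2)/3) - 2*a^3/5 - 9*a^2/10 - 9*a/25


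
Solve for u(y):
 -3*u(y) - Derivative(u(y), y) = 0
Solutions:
 u(y) = C1*exp(-3*y)


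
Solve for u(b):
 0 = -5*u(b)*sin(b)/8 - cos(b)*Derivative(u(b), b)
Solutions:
 u(b) = C1*cos(b)^(5/8)


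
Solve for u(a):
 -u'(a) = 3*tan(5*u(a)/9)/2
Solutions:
 u(a) = -9*asin(C1*exp(-5*a/6))/5 + 9*pi/5
 u(a) = 9*asin(C1*exp(-5*a/6))/5


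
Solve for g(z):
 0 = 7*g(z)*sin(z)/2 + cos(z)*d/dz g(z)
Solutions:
 g(z) = C1*cos(z)^(7/2)


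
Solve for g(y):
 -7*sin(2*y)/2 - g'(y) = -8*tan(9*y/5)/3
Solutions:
 g(y) = C1 - 40*log(cos(9*y/5))/27 + 7*cos(2*y)/4


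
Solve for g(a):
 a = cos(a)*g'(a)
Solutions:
 g(a) = C1 + Integral(a/cos(a), a)


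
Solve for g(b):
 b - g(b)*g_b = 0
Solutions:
 g(b) = -sqrt(C1 + b^2)
 g(b) = sqrt(C1 + b^2)


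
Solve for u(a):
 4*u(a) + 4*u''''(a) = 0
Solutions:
 u(a) = (C1*sin(sqrt(2)*a/2) + C2*cos(sqrt(2)*a/2))*exp(-sqrt(2)*a/2) + (C3*sin(sqrt(2)*a/2) + C4*cos(sqrt(2)*a/2))*exp(sqrt(2)*a/2)


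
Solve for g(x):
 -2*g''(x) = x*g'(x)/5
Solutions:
 g(x) = C1 + C2*erf(sqrt(5)*x/10)


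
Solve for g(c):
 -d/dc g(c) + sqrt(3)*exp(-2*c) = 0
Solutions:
 g(c) = C1 - sqrt(3)*exp(-2*c)/2


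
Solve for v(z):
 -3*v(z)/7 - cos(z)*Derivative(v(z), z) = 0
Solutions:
 v(z) = C1*(sin(z) - 1)^(3/14)/(sin(z) + 1)^(3/14)


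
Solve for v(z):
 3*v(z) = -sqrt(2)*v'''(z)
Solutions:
 v(z) = C3*exp(-2^(5/6)*3^(1/3)*z/2) + (C1*sin(6^(5/6)*z/4) + C2*cos(6^(5/6)*z/4))*exp(2^(5/6)*3^(1/3)*z/4)


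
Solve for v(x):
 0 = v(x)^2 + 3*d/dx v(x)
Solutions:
 v(x) = 3/(C1 + x)


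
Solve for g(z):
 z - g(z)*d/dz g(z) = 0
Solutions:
 g(z) = -sqrt(C1 + z^2)
 g(z) = sqrt(C1 + z^2)


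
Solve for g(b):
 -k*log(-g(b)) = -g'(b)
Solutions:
 -li(-g(b)) = C1 + b*k


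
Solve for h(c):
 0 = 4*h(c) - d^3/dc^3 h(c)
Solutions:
 h(c) = C3*exp(2^(2/3)*c) + (C1*sin(2^(2/3)*sqrt(3)*c/2) + C2*cos(2^(2/3)*sqrt(3)*c/2))*exp(-2^(2/3)*c/2)


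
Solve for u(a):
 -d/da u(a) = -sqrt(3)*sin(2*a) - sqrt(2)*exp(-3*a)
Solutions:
 u(a) = C1 - sqrt(3)*cos(2*a)/2 - sqrt(2)*exp(-3*a)/3


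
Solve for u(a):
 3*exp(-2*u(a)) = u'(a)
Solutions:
 u(a) = log(-sqrt(C1 + 6*a))
 u(a) = log(C1 + 6*a)/2


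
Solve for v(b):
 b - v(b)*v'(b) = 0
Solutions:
 v(b) = -sqrt(C1 + b^2)
 v(b) = sqrt(C1 + b^2)


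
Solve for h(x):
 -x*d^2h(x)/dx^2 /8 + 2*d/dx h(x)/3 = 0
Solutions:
 h(x) = C1 + C2*x^(19/3)


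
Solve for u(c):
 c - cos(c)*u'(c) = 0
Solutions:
 u(c) = C1 + Integral(c/cos(c), c)


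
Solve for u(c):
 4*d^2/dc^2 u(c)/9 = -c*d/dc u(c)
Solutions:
 u(c) = C1 + C2*erf(3*sqrt(2)*c/4)


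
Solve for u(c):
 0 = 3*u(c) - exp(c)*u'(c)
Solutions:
 u(c) = C1*exp(-3*exp(-c))


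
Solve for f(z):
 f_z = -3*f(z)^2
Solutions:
 f(z) = 1/(C1 + 3*z)


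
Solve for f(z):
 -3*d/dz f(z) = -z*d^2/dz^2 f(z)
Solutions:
 f(z) = C1 + C2*z^4


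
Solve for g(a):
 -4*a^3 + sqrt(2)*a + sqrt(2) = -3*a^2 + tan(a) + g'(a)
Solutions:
 g(a) = C1 - a^4 + a^3 + sqrt(2)*a^2/2 + sqrt(2)*a + log(cos(a))


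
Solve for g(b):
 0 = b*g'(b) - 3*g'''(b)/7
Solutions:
 g(b) = C1 + Integral(C2*airyai(3^(2/3)*7^(1/3)*b/3) + C3*airybi(3^(2/3)*7^(1/3)*b/3), b)


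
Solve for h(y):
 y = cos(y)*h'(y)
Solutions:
 h(y) = C1 + Integral(y/cos(y), y)


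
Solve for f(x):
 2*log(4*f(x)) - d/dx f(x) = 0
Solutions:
 -Integral(1/(log(_y) + 2*log(2)), (_y, f(x)))/2 = C1 - x


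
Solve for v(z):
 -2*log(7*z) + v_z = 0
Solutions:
 v(z) = C1 + 2*z*log(z) - 2*z + z*log(49)


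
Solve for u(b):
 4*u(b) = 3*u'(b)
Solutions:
 u(b) = C1*exp(4*b/3)


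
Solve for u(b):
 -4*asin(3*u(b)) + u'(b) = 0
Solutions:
 Integral(1/asin(3*_y), (_y, u(b))) = C1 + 4*b


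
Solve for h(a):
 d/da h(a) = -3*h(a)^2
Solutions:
 h(a) = 1/(C1 + 3*a)


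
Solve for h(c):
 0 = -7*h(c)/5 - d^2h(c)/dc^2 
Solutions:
 h(c) = C1*sin(sqrt(35)*c/5) + C2*cos(sqrt(35)*c/5)


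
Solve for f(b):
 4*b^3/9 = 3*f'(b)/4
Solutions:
 f(b) = C1 + 4*b^4/27


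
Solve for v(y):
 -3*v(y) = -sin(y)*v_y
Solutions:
 v(y) = C1*(cos(y) - 1)^(3/2)/(cos(y) + 1)^(3/2)


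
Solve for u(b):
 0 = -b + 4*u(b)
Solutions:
 u(b) = b/4


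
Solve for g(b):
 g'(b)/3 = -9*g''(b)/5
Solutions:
 g(b) = C1 + C2*exp(-5*b/27)


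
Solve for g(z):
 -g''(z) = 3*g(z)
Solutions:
 g(z) = C1*sin(sqrt(3)*z) + C2*cos(sqrt(3)*z)


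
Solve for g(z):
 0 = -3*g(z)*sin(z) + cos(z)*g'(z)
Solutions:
 g(z) = C1/cos(z)^3


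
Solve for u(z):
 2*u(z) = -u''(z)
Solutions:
 u(z) = C1*sin(sqrt(2)*z) + C2*cos(sqrt(2)*z)


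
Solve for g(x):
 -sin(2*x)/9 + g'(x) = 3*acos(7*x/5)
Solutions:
 g(x) = C1 + 3*x*acos(7*x/5) - 3*sqrt(25 - 49*x^2)/7 - cos(2*x)/18


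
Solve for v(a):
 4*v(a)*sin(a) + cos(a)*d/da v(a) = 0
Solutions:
 v(a) = C1*cos(a)^4


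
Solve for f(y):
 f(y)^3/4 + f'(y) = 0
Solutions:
 f(y) = -sqrt(2)*sqrt(-1/(C1 - y))
 f(y) = sqrt(2)*sqrt(-1/(C1 - y))


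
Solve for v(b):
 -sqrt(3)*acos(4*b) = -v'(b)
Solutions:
 v(b) = C1 + sqrt(3)*(b*acos(4*b) - sqrt(1 - 16*b^2)/4)


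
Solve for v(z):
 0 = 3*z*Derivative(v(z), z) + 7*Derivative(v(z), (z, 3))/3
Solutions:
 v(z) = C1 + Integral(C2*airyai(-21^(2/3)*z/7) + C3*airybi(-21^(2/3)*z/7), z)


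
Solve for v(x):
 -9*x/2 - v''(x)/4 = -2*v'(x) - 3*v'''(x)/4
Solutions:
 v(x) = C1 + 9*x^2/8 + 9*x/32 + (C2*sin(sqrt(95)*x/6) + C3*cos(sqrt(95)*x/6))*exp(x/6)


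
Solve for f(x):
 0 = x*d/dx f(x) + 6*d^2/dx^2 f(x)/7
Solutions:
 f(x) = C1 + C2*erf(sqrt(21)*x/6)


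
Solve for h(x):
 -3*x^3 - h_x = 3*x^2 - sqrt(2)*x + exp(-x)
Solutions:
 h(x) = C1 - 3*x^4/4 - x^3 + sqrt(2)*x^2/2 + exp(-x)


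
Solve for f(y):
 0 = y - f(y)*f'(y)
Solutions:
 f(y) = -sqrt(C1 + y^2)
 f(y) = sqrt(C1 + y^2)


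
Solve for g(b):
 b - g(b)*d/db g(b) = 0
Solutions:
 g(b) = -sqrt(C1 + b^2)
 g(b) = sqrt(C1 + b^2)


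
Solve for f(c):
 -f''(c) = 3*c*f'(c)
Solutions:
 f(c) = C1 + C2*erf(sqrt(6)*c/2)


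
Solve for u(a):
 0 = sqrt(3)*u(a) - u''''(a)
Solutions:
 u(a) = C1*exp(-3^(1/8)*a) + C2*exp(3^(1/8)*a) + C3*sin(3^(1/8)*a) + C4*cos(3^(1/8)*a)


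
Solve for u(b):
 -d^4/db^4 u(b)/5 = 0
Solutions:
 u(b) = C1 + C2*b + C3*b^2 + C4*b^3


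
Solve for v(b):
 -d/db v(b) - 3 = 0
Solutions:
 v(b) = C1 - 3*b


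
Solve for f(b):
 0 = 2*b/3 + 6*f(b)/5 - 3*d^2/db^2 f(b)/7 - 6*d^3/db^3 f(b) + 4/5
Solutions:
 f(b) = C1*exp(-b*(5*5^(1/3)/(42*sqrt(777714) + 37039)^(1/3) + 10 + 5^(2/3)*(42*sqrt(777714) + 37039)^(1/3))/420)*sin(sqrt(3)*5^(1/3)*b*(-5^(1/3)*(42*sqrt(777714) + 37039)^(1/3) + 5/(42*sqrt(777714) + 37039)^(1/3))/420) + C2*exp(-b*(5*5^(1/3)/(42*sqrt(777714) + 37039)^(1/3) + 10 + 5^(2/3)*(42*sqrt(777714) + 37039)^(1/3))/420)*cos(sqrt(3)*5^(1/3)*b*(-5^(1/3)*(42*sqrt(777714) + 37039)^(1/3) + 5/(42*sqrt(777714) + 37039)^(1/3))/420) + C3*exp(b*(-5 + 5*5^(1/3)/(42*sqrt(777714) + 37039)^(1/3) + 5^(2/3)*(42*sqrt(777714) + 37039)^(1/3))/210) - 5*b/9 - 2/3


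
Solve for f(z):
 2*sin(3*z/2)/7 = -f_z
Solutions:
 f(z) = C1 + 4*cos(3*z/2)/21


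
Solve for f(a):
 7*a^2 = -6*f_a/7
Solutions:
 f(a) = C1 - 49*a^3/18


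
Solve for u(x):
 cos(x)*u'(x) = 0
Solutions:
 u(x) = C1


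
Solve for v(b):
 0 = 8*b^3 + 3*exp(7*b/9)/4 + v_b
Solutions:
 v(b) = C1 - 2*b^4 - 27*exp(7*b/9)/28


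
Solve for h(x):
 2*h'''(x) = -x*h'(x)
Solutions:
 h(x) = C1 + Integral(C2*airyai(-2^(2/3)*x/2) + C3*airybi(-2^(2/3)*x/2), x)


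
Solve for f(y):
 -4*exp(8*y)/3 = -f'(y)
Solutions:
 f(y) = C1 + exp(8*y)/6


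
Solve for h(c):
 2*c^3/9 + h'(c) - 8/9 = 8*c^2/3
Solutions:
 h(c) = C1 - c^4/18 + 8*c^3/9 + 8*c/9


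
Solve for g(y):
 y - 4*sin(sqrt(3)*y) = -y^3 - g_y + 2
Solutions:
 g(y) = C1 - y^4/4 - y^2/2 + 2*y - 4*sqrt(3)*cos(sqrt(3)*y)/3


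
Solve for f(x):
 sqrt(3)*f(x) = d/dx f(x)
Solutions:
 f(x) = C1*exp(sqrt(3)*x)


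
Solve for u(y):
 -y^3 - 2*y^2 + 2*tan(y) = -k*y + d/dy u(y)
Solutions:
 u(y) = C1 + k*y^2/2 - y^4/4 - 2*y^3/3 - 2*log(cos(y))


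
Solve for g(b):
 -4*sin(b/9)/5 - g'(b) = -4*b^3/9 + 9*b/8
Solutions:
 g(b) = C1 + b^4/9 - 9*b^2/16 + 36*cos(b/9)/5


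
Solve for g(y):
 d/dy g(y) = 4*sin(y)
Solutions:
 g(y) = C1 - 4*cos(y)


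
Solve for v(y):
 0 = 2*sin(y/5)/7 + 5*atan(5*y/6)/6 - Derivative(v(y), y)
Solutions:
 v(y) = C1 + 5*y*atan(5*y/6)/6 - log(25*y^2 + 36)/2 - 10*cos(y/5)/7


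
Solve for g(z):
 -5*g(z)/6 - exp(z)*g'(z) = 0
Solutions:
 g(z) = C1*exp(5*exp(-z)/6)


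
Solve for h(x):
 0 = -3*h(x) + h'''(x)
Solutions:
 h(x) = C3*exp(3^(1/3)*x) + (C1*sin(3^(5/6)*x/2) + C2*cos(3^(5/6)*x/2))*exp(-3^(1/3)*x/2)


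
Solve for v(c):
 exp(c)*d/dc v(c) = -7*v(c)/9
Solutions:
 v(c) = C1*exp(7*exp(-c)/9)


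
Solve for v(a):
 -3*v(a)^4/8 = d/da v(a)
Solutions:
 v(a) = (-3^(2/3)/3 - 3^(1/6)*I)*(1/(C1 + 3*a))^(1/3)
 v(a) = (-3^(2/3)/3 + 3^(1/6)*I)*(1/(C1 + 3*a))^(1/3)
 v(a) = 2*(1/(C1 + 9*a))^(1/3)


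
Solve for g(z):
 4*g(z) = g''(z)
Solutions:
 g(z) = C1*exp(-2*z) + C2*exp(2*z)


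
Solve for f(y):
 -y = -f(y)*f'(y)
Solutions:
 f(y) = -sqrt(C1 + y^2)
 f(y) = sqrt(C1 + y^2)


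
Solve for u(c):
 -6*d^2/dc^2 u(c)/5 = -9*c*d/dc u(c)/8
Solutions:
 u(c) = C1 + C2*erfi(sqrt(30)*c/8)


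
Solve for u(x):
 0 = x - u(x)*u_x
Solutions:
 u(x) = -sqrt(C1 + x^2)
 u(x) = sqrt(C1 + x^2)


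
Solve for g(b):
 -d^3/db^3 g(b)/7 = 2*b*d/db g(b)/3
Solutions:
 g(b) = C1 + Integral(C2*airyai(-14^(1/3)*3^(2/3)*b/3) + C3*airybi(-14^(1/3)*3^(2/3)*b/3), b)


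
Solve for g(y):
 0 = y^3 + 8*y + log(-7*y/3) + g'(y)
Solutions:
 g(y) = C1 - y^4/4 - 4*y^2 - y*log(-y) + y*(-log(7) + 1 + log(3))


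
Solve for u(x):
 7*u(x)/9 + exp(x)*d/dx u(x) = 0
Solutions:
 u(x) = C1*exp(7*exp(-x)/9)


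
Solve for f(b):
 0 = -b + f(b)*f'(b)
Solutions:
 f(b) = -sqrt(C1 + b^2)
 f(b) = sqrt(C1 + b^2)


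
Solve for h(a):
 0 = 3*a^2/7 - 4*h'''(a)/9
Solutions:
 h(a) = C1 + C2*a + C3*a^2 + 9*a^5/560


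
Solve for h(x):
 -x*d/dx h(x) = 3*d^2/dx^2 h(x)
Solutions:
 h(x) = C1 + C2*erf(sqrt(6)*x/6)


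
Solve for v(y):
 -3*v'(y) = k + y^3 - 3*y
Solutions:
 v(y) = C1 - k*y/3 - y^4/12 + y^2/2


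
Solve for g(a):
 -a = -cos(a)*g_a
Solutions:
 g(a) = C1 + Integral(a/cos(a), a)


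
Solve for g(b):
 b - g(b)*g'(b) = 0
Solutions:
 g(b) = -sqrt(C1 + b^2)
 g(b) = sqrt(C1 + b^2)


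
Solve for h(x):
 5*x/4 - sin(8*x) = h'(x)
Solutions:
 h(x) = C1 + 5*x^2/8 + cos(8*x)/8


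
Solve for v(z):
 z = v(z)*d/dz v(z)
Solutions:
 v(z) = -sqrt(C1 + z^2)
 v(z) = sqrt(C1 + z^2)


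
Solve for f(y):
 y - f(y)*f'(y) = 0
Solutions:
 f(y) = -sqrt(C1 + y^2)
 f(y) = sqrt(C1 + y^2)


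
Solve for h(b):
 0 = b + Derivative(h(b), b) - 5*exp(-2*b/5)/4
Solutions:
 h(b) = C1 - b^2/2 - 25*exp(-2*b/5)/8


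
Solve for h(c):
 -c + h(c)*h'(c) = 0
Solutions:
 h(c) = -sqrt(C1 + c^2)
 h(c) = sqrt(C1 + c^2)


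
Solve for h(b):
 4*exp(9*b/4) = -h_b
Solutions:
 h(b) = C1 - 16*exp(9*b/4)/9


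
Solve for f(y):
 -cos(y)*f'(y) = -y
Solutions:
 f(y) = C1 + Integral(y/cos(y), y)


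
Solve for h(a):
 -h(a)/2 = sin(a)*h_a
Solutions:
 h(a) = C1*(cos(a) + 1)^(1/4)/(cos(a) - 1)^(1/4)


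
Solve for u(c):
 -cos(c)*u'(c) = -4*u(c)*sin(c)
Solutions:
 u(c) = C1/cos(c)^4


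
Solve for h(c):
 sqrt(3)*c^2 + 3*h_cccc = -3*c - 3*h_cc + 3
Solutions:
 h(c) = C1 + C2*c + C3*sin(c) + C4*cos(c) - sqrt(3)*c^4/36 - c^3/6 + c^2*(3 + 2*sqrt(3))/6


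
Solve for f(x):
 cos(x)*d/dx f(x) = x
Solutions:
 f(x) = C1 + Integral(x/cos(x), x)


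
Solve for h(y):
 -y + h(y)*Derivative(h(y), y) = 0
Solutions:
 h(y) = -sqrt(C1 + y^2)
 h(y) = sqrt(C1 + y^2)


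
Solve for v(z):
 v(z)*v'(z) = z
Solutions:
 v(z) = -sqrt(C1 + z^2)
 v(z) = sqrt(C1 + z^2)


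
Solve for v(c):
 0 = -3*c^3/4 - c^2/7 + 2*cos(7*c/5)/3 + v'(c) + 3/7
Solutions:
 v(c) = C1 + 3*c^4/16 + c^3/21 - 3*c/7 - 10*sin(7*c/5)/21


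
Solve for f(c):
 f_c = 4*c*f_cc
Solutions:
 f(c) = C1 + C2*c^(5/4)


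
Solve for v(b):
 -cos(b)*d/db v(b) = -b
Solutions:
 v(b) = C1 + Integral(b/cos(b), b)


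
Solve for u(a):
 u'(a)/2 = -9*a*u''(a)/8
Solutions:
 u(a) = C1 + C2*a^(5/9)


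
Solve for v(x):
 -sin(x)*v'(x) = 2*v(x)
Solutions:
 v(x) = C1*(cos(x) + 1)/(cos(x) - 1)


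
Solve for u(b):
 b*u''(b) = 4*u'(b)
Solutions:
 u(b) = C1 + C2*b^5


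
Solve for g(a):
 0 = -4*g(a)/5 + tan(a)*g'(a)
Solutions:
 g(a) = C1*sin(a)^(4/5)


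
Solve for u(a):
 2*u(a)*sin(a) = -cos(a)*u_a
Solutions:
 u(a) = C1*cos(a)^2


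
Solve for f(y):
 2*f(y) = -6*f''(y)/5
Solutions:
 f(y) = C1*sin(sqrt(15)*y/3) + C2*cos(sqrt(15)*y/3)


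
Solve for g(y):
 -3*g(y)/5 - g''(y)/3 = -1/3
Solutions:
 g(y) = C1*sin(3*sqrt(5)*y/5) + C2*cos(3*sqrt(5)*y/5) + 5/9


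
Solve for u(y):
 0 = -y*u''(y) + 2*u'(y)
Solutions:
 u(y) = C1 + C2*y^3


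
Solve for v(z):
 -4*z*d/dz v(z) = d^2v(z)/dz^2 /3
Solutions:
 v(z) = C1 + C2*erf(sqrt(6)*z)


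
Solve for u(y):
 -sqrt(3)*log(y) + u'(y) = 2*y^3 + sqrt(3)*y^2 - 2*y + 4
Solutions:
 u(y) = C1 + y^4/2 + sqrt(3)*y^3/3 - y^2 + sqrt(3)*y*log(y) - sqrt(3)*y + 4*y


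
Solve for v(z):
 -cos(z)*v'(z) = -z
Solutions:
 v(z) = C1 + Integral(z/cos(z), z)


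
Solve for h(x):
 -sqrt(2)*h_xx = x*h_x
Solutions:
 h(x) = C1 + C2*erf(2^(1/4)*x/2)


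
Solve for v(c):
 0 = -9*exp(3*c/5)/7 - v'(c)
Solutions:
 v(c) = C1 - 15*exp(3*c/5)/7


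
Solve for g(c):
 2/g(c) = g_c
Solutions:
 g(c) = -sqrt(C1 + 4*c)
 g(c) = sqrt(C1 + 4*c)


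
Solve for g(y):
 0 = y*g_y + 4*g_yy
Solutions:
 g(y) = C1 + C2*erf(sqrt(2)*y/4)


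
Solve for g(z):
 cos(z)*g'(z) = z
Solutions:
 g(z) = C1 + Integral(z/cos(z), z)


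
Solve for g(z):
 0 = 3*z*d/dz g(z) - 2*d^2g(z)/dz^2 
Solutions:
 g(z) = C1 + C2*erfi(sqrt(3)*z/2)


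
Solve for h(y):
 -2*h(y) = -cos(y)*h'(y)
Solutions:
 h(y) = C1*(sin(y) + 1)/(sin(y) - 1)


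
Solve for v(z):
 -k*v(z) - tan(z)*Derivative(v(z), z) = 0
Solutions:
 v(z) = C1*exp(-k*log(sin(z)))


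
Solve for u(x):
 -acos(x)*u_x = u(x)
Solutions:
 u(x) = C1*exp(-Integral(1/acos(x), x))


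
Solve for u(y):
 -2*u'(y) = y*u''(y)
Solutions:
 u(y) = C1 + C2/y


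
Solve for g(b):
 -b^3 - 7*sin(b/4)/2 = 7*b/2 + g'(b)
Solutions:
 g(b) = C1 - b^4/4 - 7*b^2/4 + 14*cos(b/4)


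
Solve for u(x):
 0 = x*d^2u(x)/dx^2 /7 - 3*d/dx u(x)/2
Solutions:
 u(x) = C1 + C2*x^(23/2)


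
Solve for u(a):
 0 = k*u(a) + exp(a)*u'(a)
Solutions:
 u(a) = C1*exp(k*exp(-a))


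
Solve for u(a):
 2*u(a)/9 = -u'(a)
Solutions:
 u(a) = C1*exp(-2*a/9)


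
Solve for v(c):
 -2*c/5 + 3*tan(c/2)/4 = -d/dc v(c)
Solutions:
 v(c) = C1 + c^2/5 + 3*log(cos(c/2))/2


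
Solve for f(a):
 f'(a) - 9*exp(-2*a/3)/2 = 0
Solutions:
 f(a) = C1 - 27*exp(-2*a/3)/4


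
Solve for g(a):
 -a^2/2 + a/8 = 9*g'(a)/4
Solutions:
 g(a) = C1 - 2*a^3/27 + a^2/36


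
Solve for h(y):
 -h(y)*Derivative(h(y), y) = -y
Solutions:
 h(y) = -sqrt(C1 + y^2)
 h(y) = sqrt(C1 + y^2)


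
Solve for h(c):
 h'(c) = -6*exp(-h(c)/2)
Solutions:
 h(c) = 2*log(C1 - 3*c)


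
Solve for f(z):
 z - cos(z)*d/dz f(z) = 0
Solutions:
 f(z) = C1 + Integral(z/cos(z), z)


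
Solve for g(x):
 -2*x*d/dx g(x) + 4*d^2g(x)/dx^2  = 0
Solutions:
 g(x) = C1 + C2*erfi(x/2)


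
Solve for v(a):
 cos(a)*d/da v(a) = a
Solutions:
 v(a) = C1 + Integral(a/cos(a), a)


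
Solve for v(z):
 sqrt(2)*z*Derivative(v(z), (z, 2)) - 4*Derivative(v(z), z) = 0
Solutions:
 v(z) = C1 + C2*z^(1 + 2*sqrt(2))


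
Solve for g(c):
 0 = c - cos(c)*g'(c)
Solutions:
 g(c) = C1 + Integral(c/cos(c), c)


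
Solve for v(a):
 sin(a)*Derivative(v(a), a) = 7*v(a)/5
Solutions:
 v(a) = C1*(cos(a) - 1)^(7/10)/(cos(a) + 1)^(7/10)


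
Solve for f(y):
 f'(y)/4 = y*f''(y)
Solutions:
 f(y) = C1 + C2*y^(5/4)


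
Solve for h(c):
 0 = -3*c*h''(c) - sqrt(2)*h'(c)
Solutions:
 h(c) = C1 + C2*c^(1 - sqrt(2)/3)


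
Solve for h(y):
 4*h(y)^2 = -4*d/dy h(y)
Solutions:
 h(y) = 1/(C1 + y)


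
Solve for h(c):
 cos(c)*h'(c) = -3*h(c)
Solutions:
 h(c) = C1*(sin(c) - 1)^(3/2)/(sin(c) + 1)^(3/2)


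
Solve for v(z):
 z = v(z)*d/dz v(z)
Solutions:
 v(z) = -sqrt(C1 + z^2)
 v(z) = sqrt(C1 + z^2)


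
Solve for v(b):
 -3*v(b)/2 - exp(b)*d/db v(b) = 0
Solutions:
 v(b) = C1*exp(3*exp(-b)/2)


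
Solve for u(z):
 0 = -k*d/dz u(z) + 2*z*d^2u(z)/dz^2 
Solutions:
 u(z) = C1 + z^(re(k)/2 + 1)*(C2*sin(log(z)*Abs(im(k))/2) + C3*cos(log(z)*im(k)/2))


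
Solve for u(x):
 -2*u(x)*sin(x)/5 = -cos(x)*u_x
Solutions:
 u(x) = C1/cos(x)^(2/5)


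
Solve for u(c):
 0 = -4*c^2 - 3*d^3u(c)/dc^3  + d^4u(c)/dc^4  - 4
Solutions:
 u(c) = C1 + C2*c + C3*c^2 + C4*exp(3*c) - c^5/45 - c^4/27 - 22*c^3/81


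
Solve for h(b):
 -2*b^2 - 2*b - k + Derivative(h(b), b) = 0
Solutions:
 h(b) = C1 + 2*b^3/3 + b^2 + b*k


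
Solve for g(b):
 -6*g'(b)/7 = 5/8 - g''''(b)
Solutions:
 g(b) = C1 + C4*exp(6^(1/3)*7^(2/3)*b/7) - 35*b/48 + (C2*sin(2^(1/3)*3^(5/6)*7^(2/3)*b/14) + C3*cos(2^(1/3)*3^(5/6)*7^(2/3)*b/14))*exp(-6^(1/3)*7^(2/3)*b/14)


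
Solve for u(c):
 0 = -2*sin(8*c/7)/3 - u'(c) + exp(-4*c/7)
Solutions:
 u(c) = C1 + 7*cos(8*c/7)/12 - 7*exp(-4*c/7)/4


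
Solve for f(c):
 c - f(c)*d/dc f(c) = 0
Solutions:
 f(c) = -sqrt(C1 + c^2)
 f(c) = sqrt(C1 + c^2)


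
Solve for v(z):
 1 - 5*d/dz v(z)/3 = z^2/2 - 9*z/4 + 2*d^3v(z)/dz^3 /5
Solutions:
 v(z) = C1 + C2*sin(5*sqrt(6)*z/6) + C3*cos(5*sqrt(6)*z/6) - z^3/10 + 27*z^2/40 + 93*z/125


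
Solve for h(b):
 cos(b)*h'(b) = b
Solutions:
 h(b) = C1 + Integral(b/cos(b), b)


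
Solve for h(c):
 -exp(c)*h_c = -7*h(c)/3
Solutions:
 h(c) = C1*exp(-7*exp(-c)/3)


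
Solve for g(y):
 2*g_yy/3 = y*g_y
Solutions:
 g(y) = C1 + C2*erfi(sqrt(3)*y/2)


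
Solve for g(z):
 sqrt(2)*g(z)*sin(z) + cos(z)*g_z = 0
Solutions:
 g(z) = C1*cos(z)^(sqrt(2))


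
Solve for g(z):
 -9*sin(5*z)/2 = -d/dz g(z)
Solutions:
 g(z) = C1 - 9*cos(5*z)/10


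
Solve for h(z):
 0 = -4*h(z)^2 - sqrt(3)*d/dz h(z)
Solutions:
 h(z) = 3/(C1 + 4*sqrt(3)*z)


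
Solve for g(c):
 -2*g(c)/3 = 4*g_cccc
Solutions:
 g(c) = (C1*sin(2^(1/4)*3^(3/4)*c/6) + C2*cos(2^(1/4)*3^(3/4)*c/6))*exp(-2^(1/4)*3^(3/4)*c/6) + (C3*sin(2^(1/4)*3^(3/4)*c/6) + C4*cos(2^(1/4)*3^(3/4)*c/6))*exp(2^(1/4)*3^(3/4)*c/6)


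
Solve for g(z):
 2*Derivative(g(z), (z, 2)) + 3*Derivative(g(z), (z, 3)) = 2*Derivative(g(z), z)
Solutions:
 g(z) = C1 + C2*exp(z*(-1 + sqrt(7))/3) + C3*exp(-z*(1 + sqrt(7))/3)


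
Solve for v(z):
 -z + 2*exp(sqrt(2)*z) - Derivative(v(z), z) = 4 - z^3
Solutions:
 v(z) = C1 + z^4/4 - z^2/2 - 4*z + sqrt(2)*exp(sqrt(2)*z)


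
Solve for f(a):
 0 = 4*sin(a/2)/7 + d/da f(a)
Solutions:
 f(a) = C1 + 8*cos(a/2)/7


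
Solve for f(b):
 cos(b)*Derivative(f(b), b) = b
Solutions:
 f(b) = C1 + Integral(b/cos(b), b)


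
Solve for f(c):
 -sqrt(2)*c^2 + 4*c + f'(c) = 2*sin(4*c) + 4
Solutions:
 f(c) = C1 + sqrt(2)*c^3/3 - 2*c^2 + 4*c - cos(4*c)/2


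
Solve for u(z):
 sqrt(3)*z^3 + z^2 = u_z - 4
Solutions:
 u(z) = C1 + sqrt(3)*z^4/4 + z^3/3 + 4*z


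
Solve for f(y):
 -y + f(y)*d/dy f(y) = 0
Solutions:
 f(y) = -sqrt(C1 + y^2)
 f(y) = sqrt(C1 + y^2)


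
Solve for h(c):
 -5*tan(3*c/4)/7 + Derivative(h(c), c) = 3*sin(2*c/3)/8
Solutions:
 h(c) = C1 - 20*log(cos(3*c/4))/21 - 9*cos(2*c/3)/16


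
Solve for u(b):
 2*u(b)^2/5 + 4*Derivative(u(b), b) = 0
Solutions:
 u(b) = 10/(C1 + b)


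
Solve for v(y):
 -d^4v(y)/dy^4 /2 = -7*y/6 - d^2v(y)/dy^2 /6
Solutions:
 v(y) = C1 + C2*y + C3*exp(-sqrt(3)*y/3) + C4*exp(sqrt(3)*y/3) - 7*y^3/6


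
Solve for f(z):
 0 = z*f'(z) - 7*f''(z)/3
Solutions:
 f(z) = C1 + C2*erfi(sqrt(42)*z/14)


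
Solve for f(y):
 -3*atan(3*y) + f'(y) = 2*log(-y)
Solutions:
 f(y) = C1 + 2*y*log(-y) + 3*y*atan(3*y) - 2*y - log(9*y^2 + 1)/2


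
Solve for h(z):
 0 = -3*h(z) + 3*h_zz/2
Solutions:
 h(z) = C1*exp(-sqrt(2)*z) + C2*exp(sqrt(2)*z)


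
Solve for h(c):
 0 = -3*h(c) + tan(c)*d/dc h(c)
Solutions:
 h(c) = C1*sin(c)^3


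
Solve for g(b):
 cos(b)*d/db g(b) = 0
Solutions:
 g(b) = C1


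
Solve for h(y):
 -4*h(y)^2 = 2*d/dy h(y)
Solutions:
 h(y) = 1/(C1 + 2*y)


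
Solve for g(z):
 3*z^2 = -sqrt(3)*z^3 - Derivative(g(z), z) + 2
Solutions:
 g(z) = C1 - sqrt(3)*z^4/4 - z^3 + 2*z


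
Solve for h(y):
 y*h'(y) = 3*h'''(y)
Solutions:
 h(y) = C1 + Integral(C2*airyai(3^(2/3)*y/3) + C3*airybi(3^(2/3)*y/3), y)


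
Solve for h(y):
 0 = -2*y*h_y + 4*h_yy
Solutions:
 h(y) = C1 + C2*erfi(y/2)


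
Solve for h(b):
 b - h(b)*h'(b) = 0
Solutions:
 h(b) = -sqrt(C1 + b^2)
 h(b) = sqrt(C1 + b^2)


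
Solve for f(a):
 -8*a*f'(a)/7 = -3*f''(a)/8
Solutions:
 f(a) = C1 + C2*erfi(4*sqrt(42)*a/21)


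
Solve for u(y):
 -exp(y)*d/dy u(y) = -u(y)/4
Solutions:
 u(y) = C1*exp(-exp(-y)/4)


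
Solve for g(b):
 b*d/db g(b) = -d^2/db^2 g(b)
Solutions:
 g(b) = C1 + C2*erf(sqrt(2)*b/2)


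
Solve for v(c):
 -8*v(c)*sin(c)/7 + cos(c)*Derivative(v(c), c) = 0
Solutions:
 v(c) = C1/cos(c)^(8/7)


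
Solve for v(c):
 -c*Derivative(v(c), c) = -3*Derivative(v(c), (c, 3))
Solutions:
 v(c) = C1 + Integral(C2*airyai(3^(2/3)*c/3) + C3*airybi(3^(2/3)*c/3), c)


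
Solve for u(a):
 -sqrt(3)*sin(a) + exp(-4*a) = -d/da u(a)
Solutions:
 u(a) = C1 - sqrt(3)*cos(a) + exp(-4*a)/4


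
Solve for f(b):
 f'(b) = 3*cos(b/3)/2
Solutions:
 f(b) = C1 + 9*sin(b/3)/2


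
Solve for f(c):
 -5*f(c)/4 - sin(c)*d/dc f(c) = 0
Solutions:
 f(c) = C1*(cos(c) + 1)^(5/8)/(cos(c) - 1)^(5/8)


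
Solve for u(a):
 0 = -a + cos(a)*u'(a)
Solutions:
 u(a) = C1 + Integral(a/cos(a), a)


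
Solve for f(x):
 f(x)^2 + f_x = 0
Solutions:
 f(x) = 1/(C1 + x)


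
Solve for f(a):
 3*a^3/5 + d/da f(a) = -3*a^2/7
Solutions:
 f(a) = C1 - 3*a^4/20 - a^3/7


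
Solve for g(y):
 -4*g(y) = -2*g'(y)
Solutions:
 g(y) = C1*exp(2*y)


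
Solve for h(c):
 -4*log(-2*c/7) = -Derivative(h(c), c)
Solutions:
 h(c) = C1 + 4*c*log(-c) + 4*c*(-log(7) - 1 + log(2))


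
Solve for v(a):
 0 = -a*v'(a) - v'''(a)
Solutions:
 v(a) = C1 + Integral(C2*airyai(-a) + C3*airybi(-a), a)


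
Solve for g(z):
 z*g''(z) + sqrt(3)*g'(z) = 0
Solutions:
 g(z) = C1 + C2*z^(1 - sqrt(3))


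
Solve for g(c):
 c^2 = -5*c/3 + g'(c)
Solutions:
 g(c) = C1 + c^3/3 + 5*c^2/6


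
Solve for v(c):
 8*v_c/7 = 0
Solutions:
 v(c) = C1


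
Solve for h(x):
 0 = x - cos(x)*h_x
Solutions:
 h(x) = C1 + Integral(x/cos(x), x)


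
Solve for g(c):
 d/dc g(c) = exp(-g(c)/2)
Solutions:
 g(c) = 2*log(C1 + c/2)


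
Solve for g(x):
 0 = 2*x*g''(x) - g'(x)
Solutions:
 g(x) = C1 + C2*x^(3/2)


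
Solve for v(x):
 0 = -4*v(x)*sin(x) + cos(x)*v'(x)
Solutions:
 v(x) = C1/cos(x)^4


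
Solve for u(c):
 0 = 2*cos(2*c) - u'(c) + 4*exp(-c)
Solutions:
 u(c) = C1 + sin(2*c) - 4*exp(-c)


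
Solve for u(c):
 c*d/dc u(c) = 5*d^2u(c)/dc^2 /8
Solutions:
 u(c) = C1 + C2*erfi(2*sqrt(5)*c/5)


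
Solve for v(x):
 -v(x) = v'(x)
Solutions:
 v(x) = C1*exp(-x)


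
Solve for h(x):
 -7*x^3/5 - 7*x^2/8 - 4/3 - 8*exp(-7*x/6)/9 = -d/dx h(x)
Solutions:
 h(x) = C1 + 7*x^4/20 + 7*x^3/24 + 4*x/3 - 16*exp(-7*x/6)/21


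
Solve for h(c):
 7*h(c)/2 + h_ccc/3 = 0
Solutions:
 h(c) = C3*exp(-2^(2/3)*21^(1/3)*c/2) + (C1*sin(2^(2/3)*3^(5/6)*7^(1/3)*c/4) + C2*cos(2^(2/3)*3^(5/6)*7^(1/3)*c/4))*exp(2^(2/3)*21^(1/3)*c/4)


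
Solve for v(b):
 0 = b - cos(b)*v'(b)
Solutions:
 v(b) = C1 + Integral(b/cos(b), b)


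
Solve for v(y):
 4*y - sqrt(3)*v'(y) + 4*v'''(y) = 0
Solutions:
 v(y) = C1 + C2*exp(-3^(1/4)*y/2) + C3*exp(3^(1/4)*y/2) + 2*sqrt(3)*y^2/3


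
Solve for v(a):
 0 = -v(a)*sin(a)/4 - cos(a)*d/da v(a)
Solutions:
 v(a) = C1*cos(a)^(1/4)


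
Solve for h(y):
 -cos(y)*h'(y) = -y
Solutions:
 h(y) = C1 + Integral(y/cos(y), y)


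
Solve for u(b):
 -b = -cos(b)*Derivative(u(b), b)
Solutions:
 u(b) = C1 + Integral(b/cos(b), b)


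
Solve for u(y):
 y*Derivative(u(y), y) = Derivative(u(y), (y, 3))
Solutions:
 u(y) = C1 + Integral(C2*airyai(y) + C3*airybi(y), y)


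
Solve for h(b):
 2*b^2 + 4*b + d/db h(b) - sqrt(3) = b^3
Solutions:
 h(b) = C1 + b^4/4 - 2*b^3/3 - 2*b^2 + sqrt(3)*b


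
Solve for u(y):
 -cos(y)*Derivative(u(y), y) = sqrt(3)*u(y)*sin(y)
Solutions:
 u(y) = C1*cos(y)^(sqrt(3))


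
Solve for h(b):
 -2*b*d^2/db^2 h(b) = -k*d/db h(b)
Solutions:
 h(b) = C1 + b^(re(k)/2 + 1)*(C2*sin(log(b)*Abs(im(k))/2) + C3*cos(log(b)*im(k)/2))


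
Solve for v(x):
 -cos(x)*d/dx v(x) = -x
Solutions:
 v(x) = C1 + Integral(x/cos(x), x)


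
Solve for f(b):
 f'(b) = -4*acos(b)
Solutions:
 f(b) = C1 - 4*b*acos(b) + 4*sqrt(1 - b^2)


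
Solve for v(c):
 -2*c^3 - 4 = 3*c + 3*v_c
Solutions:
 v(c) = C1 - c^4/6 - c^2/2 - 4*c/3


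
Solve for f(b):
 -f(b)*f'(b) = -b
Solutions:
 f(b) = -sqrt(C1 + b^2)
 f(b) = sqrt(C1 + b^2)


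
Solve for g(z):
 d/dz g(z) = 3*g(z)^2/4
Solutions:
 g(z) = -4/(C1 + 3*z)


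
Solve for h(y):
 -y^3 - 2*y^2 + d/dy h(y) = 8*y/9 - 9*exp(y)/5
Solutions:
 h(y) = C1 + y^4/4 + 2*y^3/3 + 4*y^2/9 - 9*exp(y)/5


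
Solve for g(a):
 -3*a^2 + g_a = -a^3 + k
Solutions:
 g(a) = C1 - a^4/4 + a^3 + a*k


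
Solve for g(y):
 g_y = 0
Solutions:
 g(y) = C1


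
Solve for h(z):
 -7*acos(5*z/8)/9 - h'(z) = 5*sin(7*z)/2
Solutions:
 h(z) = C1 - 7*z*acos(5*z/8)/9 + 7*sqrt(64 - 25*z^2)/45 + 5*cos(7*z)/14


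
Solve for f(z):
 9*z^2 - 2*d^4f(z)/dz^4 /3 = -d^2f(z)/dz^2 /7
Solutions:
 f(z) = C1 + C2*z + C3*exp(-sqrt(42)*z/14) + C4*exp(sqrt(42)*z/14) - 21*z^4/4 - 294*z^2


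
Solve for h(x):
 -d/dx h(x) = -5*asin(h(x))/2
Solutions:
 Integral(1/asin(_y), (_y, h(x))) = C1 + 5*x/2


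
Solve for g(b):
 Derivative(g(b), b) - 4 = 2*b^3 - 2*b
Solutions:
 g(b) = C1 + b^4/2 - b^2 + 4*b


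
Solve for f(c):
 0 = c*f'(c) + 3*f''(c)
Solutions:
 f(c) = C1 + C2*erf(sqrt(6)*c/6)


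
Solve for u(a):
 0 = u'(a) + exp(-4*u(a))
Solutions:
 u(a) = log(-I*(C1 - 4*a)^(1/4))
 u(a) = log(I*(C1 - 4*a)^(1/4))
 u(a) = log(-(C1 - 4*a)^(1/4))
 u(a) = log(C1 - 4*a)/4


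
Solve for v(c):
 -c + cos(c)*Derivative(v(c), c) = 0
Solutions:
 v(c) = C1 + Integral(c/cos(c), c)


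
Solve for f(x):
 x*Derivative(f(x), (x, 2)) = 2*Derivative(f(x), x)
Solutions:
 f(x) = C1 + C2*x^3


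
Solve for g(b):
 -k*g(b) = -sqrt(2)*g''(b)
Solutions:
 g(b) = C1*exp(-2^(3/4)*b*sqrt(k)/2) + C2*exp(2^(3/4)*b*sqrt(k)/2)


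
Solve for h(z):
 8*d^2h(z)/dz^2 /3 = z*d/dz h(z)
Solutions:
 h(z) = C1 + C2*erfi(sqrt(3)*z/4)


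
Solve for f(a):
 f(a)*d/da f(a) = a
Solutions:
 f(a) = -sqrt(C1 + a^2)
 f(a) = sqrt(C1 + a^2)


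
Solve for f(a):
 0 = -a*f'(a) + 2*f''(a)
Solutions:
 f(a) = C1 + C2*erfi(a/2)


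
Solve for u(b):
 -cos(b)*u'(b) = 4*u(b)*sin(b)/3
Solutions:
 u(b) = C1*cos(b)^(4/3)


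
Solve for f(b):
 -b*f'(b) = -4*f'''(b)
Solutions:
 f(b) = C1 + Integral(C2*airyai(2^(1/3)*b/2) + C3*airybi(2^(1/3)*b/2), b)


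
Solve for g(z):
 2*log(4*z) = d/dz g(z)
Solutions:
 g(z) = C1 + 2*z*log(z) - 2*z + z*log(16)


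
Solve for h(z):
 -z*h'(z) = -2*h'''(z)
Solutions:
 h(z) = C1 + Integral(C2*airyai(2^(2/3)*z/2) + C3*airybi(2^(2/3)*z/2), z)


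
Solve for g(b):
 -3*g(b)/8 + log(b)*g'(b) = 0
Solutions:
 g(b) = C1*exp(3*li(b)/8)


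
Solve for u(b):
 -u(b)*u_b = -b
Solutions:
 u(b) = -sqrt(C1 + b^2)
 u(b) = sqrt(C1 + b^2)


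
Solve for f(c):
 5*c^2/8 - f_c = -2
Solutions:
 f(c) = C1 + 5*c^3/24 + 2*c


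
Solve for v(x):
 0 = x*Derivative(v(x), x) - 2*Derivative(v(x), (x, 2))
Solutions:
 v(x) = C1 + C2*erfi(x/2)


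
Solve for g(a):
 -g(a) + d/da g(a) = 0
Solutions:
 g(a) = C1*exp(a)


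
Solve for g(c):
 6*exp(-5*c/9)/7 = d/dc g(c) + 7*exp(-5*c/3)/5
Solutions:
 g(c) = C1 + 21*exp(-5*c/3)/25 - 54*exp(-5*c/9)/35


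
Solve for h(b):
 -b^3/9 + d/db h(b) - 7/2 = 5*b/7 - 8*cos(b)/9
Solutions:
 h(b) = C1 + b^4/36 + 5*b^2/14 + 7*b/2 - 8*sin(b)/9


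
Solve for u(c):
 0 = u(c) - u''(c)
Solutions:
 u(c) = C1*exp(-c) + C2*exp(c)


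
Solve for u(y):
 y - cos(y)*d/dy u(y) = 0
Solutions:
 u(y) = C1 + Integral(y/cos(y), y)


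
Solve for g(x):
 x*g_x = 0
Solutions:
 g(x) = C1


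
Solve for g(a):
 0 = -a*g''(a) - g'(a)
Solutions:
 g(a) = C1 + C2*log(a)


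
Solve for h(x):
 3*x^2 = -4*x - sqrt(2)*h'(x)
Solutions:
 h(x) = C1 - sqrt(2)*x^3/2 - sqrt(2)*x^2


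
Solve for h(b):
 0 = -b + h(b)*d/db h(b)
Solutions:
 h(b) = -sqrt(C1 + b^2)
 h(b) = sqrt(C1 + b^2)


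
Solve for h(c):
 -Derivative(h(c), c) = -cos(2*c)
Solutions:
 h(c) = C1 + sin(2*c)/2


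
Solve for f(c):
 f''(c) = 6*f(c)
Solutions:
 f(c) = C1*exp(-sqrt(6)*c) + C2*exp(sqrt(6)*c)


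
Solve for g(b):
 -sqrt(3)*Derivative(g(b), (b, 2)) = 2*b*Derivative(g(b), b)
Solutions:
 g(b) = C1 + C2*erf(3^(3/4)*b/3)


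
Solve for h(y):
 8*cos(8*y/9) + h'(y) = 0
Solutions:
 h(y) = C1 - 9*sin(8*y/9)


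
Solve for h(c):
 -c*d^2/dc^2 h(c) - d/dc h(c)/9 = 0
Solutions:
 h(c) = C1 + C2*c^(8/9)


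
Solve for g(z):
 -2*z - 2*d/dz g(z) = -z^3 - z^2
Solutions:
 g(z) = C1 + z^4/8 + z^3/6 - z^2/2


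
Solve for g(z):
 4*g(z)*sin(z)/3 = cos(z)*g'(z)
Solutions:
 g(z) = C1/cos(z)^(4/3)


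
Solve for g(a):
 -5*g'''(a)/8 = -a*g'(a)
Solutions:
 g(a) = C1 + Integral(C2*airyai(2*5^(2/3)*a/5) + C3*airybi(2*5^(2/3)*a/5), a)


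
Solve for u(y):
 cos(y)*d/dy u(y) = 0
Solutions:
 u(y) = C1


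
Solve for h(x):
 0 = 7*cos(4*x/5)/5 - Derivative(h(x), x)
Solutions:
 h(x) = C1 + 7*sin(4*x/5)/4


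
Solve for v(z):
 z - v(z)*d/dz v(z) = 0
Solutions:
 v(z) = -sqrt(C1 + z^2)
 v(z) = sqrt(C1 + z^2)


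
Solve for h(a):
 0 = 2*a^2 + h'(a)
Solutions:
 h(a) = C1 - 2*a^3/3


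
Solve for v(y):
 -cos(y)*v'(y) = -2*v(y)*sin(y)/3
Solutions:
 v(y) = C1/cos(y)^(2/3)


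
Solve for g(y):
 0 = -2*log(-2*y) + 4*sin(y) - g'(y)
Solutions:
 g(y) = C1 - 2*y*log(-y) - 2*y*log(2) + 2*y - 4*cos(y)


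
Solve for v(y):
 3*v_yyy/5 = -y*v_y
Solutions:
 v(y) = C1 + Integral(C2*airyai(-3^(2/3)*5^(1/3)*y/3) + C3*airybi(-3^(2/3)*5^(1/3)*y/3), y)


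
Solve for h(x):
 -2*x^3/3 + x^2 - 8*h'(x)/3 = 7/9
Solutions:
 h(x) = C1 - x^4/16 + x^3/8 - 7*x/24


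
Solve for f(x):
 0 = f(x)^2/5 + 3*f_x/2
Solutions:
 f(x) = 15/(C1 + 2*x)


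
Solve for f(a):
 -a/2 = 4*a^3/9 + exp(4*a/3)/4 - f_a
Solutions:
 f(a) = C1 + a^4/9 + a^2/4 + 3*exp(4*a/3)/16


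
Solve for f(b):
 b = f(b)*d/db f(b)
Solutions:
 f(b) = -sqrt(C1 + b^2)
 f(b) = sqrt(C1 + b^2)


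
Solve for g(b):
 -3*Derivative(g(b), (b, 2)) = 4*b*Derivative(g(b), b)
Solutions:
 g(b) = C1 + C2*erf(sqrt(6)*b/3)


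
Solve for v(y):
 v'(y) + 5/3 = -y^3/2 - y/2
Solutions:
 v(y) = C1 - y^4/8 - y^2/4 - 5*y/3


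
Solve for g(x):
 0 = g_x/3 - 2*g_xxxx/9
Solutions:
 g(x) = C1 + C4*exp(2^(2/3)*3^(1/3)*x/2) + (C2*sin(2^(2/3)*3^(5/6)*x/4) + C3*cos(2^(2/3)*3^(5/6)*x/4))*exp(-2^(2/3)*3^(1/3)*x/4)


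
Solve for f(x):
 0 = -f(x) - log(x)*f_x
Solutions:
 f(x) = C1*exp(-li(x))


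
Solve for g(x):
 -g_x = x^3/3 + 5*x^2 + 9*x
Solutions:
 g(x) = C1 - x^4/12 - 5*x^3/3 - 9*x^2/2


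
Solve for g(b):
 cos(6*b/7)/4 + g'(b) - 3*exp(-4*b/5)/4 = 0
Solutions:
 g(b) = C1 - 7*sin(6*b/7)/24 - 15*exp(-4*b/5)/16


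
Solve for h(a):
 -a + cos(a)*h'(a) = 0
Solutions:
 h(a) = C1 + Integral(a/cos(a), a)


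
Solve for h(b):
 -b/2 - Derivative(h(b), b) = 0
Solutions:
 h(b) = C1 - b^2/4


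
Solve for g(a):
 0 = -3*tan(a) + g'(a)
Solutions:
 g(a) = C1 - 3*log(cos(a))


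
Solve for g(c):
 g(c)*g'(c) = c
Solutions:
 g(c) = -sqrt(C1 + c^2)
 g(c) = sqrt(C1 + c^2)


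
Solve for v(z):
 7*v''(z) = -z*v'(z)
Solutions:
 v(z) = C1 + C2*erf(sqrt(14)*z/14)


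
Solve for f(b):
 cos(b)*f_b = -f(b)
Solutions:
 f(b) = C1*sqrt(sin(b) - 1)/sqrt(sin(b) + 1)


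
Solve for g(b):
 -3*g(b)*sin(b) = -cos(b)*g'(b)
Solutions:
 g(b) = C1/cos(b)^3


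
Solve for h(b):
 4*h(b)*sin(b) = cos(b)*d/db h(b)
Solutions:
 h(b) = C1/cos(b)^4


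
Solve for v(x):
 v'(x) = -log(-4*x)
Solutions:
 v(x) = C1 - x*log(-x) + x*(1 - 2*log(2))


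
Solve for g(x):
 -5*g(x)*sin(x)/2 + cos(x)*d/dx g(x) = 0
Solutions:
 g(x) = C1/cos(x)^(5/2)


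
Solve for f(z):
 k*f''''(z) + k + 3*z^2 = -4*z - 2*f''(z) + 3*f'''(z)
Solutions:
 f(z) = C1 + C2*z + C3*exp(z*(3 - sqrt(9 - 8*k))/(2*k)) + C4*exp(z*(sqrt(9 - 8*k) + 3)/(2*k)) - z^4/8 - 13*z^3/12 + z^2*(4*k - 39)/8


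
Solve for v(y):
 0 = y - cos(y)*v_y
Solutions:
 v(y) = C1 + Integral(y/cos(y), y)


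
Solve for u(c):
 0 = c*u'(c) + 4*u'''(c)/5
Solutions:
 u(c) = C1 + Integral(C2*airyai(-10^(1/3)*c/2) + C3*airybi(-10^(1/3)*c/2), c)
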